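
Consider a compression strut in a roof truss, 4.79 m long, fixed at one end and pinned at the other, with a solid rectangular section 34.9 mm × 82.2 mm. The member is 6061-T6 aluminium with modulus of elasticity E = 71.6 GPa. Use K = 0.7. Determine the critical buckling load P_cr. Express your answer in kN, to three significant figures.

P_cr ≈ 18.3 kN

Buckling occurs about the weak axis: I_min = h·b³/12 with b = 34.9 mm (the shorter side).
I_min = 82.2×34.9³/12 = 2.912×10^5 mm⁴
I = 2.912×10^5 mm⁴ = 2.912×10^-7 m⁴
Effective length L_e = K·L = 0.7 × 4.79 = 3.353 m
P_cr = π²EI / L_e² = π² × 71.6×10⁹ × 2.912×10^-7 / 3.353² = 1.830×10^4 N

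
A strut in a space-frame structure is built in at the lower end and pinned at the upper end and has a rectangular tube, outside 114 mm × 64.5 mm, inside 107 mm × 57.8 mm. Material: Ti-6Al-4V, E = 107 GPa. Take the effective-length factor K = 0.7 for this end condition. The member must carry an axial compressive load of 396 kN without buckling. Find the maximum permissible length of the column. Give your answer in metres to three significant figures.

Weak-axis I_min = (h_o·b_o³ − h_i·b_i³)/12 with b_o = 64.5, b_i = 57.80 mm (shorter outer/inner sides).
I_min = (114×64.5³ − 107.0×57.80³)/12 = 8.274×10^5 mm⁴
I = 8.274×10^-7 m⁴
At the buckling limit P_cr = P = 3.960×10^5 N
From P_cr = π²EI/(K·L)²:  L = (1/K)·√(π²EI/P_cr) = (1/0.7)·√(π²×1.07×10^11×8.274×10^-7/3.960×10^5)
L = 2.12 m

L_max ≈ 2.12 m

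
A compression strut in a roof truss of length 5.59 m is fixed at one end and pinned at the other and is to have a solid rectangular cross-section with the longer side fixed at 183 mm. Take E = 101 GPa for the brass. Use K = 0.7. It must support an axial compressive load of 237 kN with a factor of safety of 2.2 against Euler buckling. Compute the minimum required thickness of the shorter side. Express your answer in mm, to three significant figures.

Required P_cr = n·P = 2.2 × 237 = 521.4 kN
L_e = K·L = 0.7 × 5.59 = 3.913 m
Required I = P_cr·L_e²/(π²E) = 5.214×10^5 × 3.913² / (π² × 1.01×10^11) = 8.009×10^-6 m⁴
I_req = 8.009×10^6 mm⁴
Rectangle, weak axis: I_min = h·b³/12 with h = 183 mm fixed  ⇒  b = (12I/h)^(1/3) = 80.7 mm

b ≈ 80.7 mm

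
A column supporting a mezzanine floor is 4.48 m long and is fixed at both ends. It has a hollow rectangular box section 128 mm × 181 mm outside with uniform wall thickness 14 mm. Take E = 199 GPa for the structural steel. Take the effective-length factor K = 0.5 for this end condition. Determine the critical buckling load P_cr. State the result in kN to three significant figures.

P_cr ≈ 7390 kN

Inner dimensions: h_i = 181 − 2×14 = 153.0 mm, b_i = 128 − 2×14 = 100.0 mm
Weak-axis I_min = (h_o·b_o³ − h_i·b_i³)/12 with b_o = 128, b_i = 100.0 mm (shorter outer/inner sides).
I_min = (181×128³ − 153.0×100.0³)/12 = 1.888×10^7 mm⁴
I = 1.888×10^7 mm⁴ = 1.888×10^-5 m⁴
Effective length L_e = K·L = 0.5 × 4.48 = 2.240 m
P_cr = π²EI / L_e² = π² × 199×10⁹ × 1.888×10^-5 / 2.240² = 7.391×10^6 N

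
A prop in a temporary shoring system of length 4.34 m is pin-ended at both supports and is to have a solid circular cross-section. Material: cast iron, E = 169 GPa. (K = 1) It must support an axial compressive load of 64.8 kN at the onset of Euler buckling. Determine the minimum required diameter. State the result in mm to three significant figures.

d ≈ 62.1 mm

L_e = K·L = 1 × 4.34 = 4.340 m
Required I = P_cr·L_e²/(π²E) = 6.480×10^4 × 4.340² / (π² × 1.69×10^11) = 7.318×10^-7 m⁴
I_req = 7.318×10^5 mm⁴
Solid circle: I = πd⁴/64  ⇒  d = (64I/π)^(1/4) = (64×7.318×10^5/π)^(1/4) = 62.1 mm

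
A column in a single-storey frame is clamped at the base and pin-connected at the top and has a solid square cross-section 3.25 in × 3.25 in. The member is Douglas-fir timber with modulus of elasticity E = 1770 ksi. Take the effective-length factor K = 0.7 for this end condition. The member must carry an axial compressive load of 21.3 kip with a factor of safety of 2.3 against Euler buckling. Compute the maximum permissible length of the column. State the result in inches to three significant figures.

I = a⁴/12 = 3.25⁴/12 = 9.297 in⁴
Required critical load P_cr = n·P = 2.3 × 21.3 = 48.99 kip = 4.899×10^4 lb
From P_cr = π²EI/(K·L)²:  L = (1/K)·√(π²EI/P_cr) = (1/0.7)·√(π²×1.77×10^6×9.297/4.899×10^4)
L = 82.3 in

L_max ≈ 82.3 in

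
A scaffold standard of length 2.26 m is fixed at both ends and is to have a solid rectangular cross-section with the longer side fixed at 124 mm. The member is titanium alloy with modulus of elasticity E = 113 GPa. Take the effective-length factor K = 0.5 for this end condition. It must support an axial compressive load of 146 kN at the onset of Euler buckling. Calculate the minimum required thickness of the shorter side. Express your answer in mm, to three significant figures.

b ≈ 25.3 mm

L_e = K·L = 0.5 × 2.26 = 1.130 m
Required I = P_cr·L_e²/(π²E) = 1.460×10^5 × 1.130² / (π² × 1.13×10^11) = 1.672×10^-7 m⁴
I_req = 1.672×10^5 mm⁴
Rectangle, weak axis: I_min = h·b³/12 with h = 124 mm fixed  ⇒  b = (12I/h)^(1/3) = 25.3 mm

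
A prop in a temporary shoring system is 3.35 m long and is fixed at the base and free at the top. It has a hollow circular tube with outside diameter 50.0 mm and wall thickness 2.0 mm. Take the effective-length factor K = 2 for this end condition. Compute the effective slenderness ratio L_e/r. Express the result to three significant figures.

Inner diameter d_i = 50.0 − 2×2.0 = 46.00 mm
I = π(d_o⁴ − d_i⁴)/64 = π(50.0⁴ − 46.00⁴)/64 = 8.701×10^4 mm⁴
A = 301.6 mm²;  r_min = √(I/A) = √(8.701×10^4/301.6) = 16.99 mm
L_e = K·L = 2 × 3.35 m = 6.700 m = 6700.0 mm
λ = L_e / r_min = 6700.0 / 16.99 = 394

λ ≈ 394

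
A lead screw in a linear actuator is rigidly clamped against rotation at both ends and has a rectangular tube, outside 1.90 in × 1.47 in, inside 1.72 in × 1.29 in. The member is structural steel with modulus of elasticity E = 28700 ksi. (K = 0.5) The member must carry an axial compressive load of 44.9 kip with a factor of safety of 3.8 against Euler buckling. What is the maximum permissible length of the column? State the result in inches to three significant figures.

L_max ≈ 36.0 in

Weak-axis I_min = (h_o·b_o³ − h_i·b_i³)/12 with b_o = 1.47, b_i = 1.290 in (shorter outer/inner sides).
I_min = (1.90×1.47³ − 1.720×1.290³)/12 = 0.1953 in⁴
Required critical load P_cr = n·P = 3.8 × 44.9 = 170.6 kip = 1.706×10^5 lb
From P_cr = π²EI/(K·L)²:  L = (1/K)·√(π²EI/P_cr) = (1/0.5)·√(π²×2.87×10^7×0.1953/1.706×10^5)
L = 36.0 in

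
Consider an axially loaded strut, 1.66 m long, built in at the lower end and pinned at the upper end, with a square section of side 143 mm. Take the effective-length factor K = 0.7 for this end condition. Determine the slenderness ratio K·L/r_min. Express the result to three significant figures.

For a square r = a/√12 = 143/√12 = 41.28 mm
L_e = K·L = 0.7 × 1.66 m = 1.162 m = 1162.0 mm
λ = L_e / r_min = 1162.0 / 41.28 = 28.1

λ ≈ 28.1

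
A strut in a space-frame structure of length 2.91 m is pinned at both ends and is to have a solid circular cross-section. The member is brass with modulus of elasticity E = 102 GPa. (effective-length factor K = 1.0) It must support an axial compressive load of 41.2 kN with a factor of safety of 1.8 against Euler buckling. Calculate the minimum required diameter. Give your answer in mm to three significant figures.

Required P_cr = n·P = 1.8 × 41.2 = 74.16 kN
L_e = K·L = 1 × 2.91 = 2.910 m
Required I = P_cr·L_e²/(π²E) = 7.416×10^4 × 2.910² / (π² × 1.02×10^11) = 6.238×10^-7 m⁴
I_req = 6.238×10^5 mm⁴
Solid circle: I = πd⁴/64  ⇒  d = (64I/π)^(1/4) = (64×6.238×10^5/π)^(1/4) = 59.7 mm

d ≈ 59.7 mm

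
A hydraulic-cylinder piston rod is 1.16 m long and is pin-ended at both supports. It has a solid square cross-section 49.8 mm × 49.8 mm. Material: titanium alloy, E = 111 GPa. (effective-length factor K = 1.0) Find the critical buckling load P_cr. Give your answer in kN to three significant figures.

I = a⁴/12 = 49.8⁴/12 = 5.125×10^5 mm⁴
I = 5.125×10^5 mm⁴ = 5.125×10^-7 m⁴
Effective length L_e = K·L = 1 × 1.16 = 1.160 m
P_cr = π²EI / L_e² = π² × 111×10⁹ × 5.125×10^-7 / 1.160² = 4.173×10^5 N

P_cr ≈ 417 kN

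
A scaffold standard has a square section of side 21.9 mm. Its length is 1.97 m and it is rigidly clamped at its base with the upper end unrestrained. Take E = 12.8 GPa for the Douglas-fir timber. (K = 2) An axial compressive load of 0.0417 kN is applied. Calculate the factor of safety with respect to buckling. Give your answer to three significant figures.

n ≈ 3.74

I = a⁴/12 = 21.9⁴/12 = 1.917×10^4 mm⁴
I = 1.917×10^4 mm⁴ = 1.917×10^-8 m⁴
Effective length L_e = K·L = 2 × 1.97 = 3.940 m
P_cr = π²EI / L_e² = π² × 12.8×10⁹ × 1.917×10^-8 / 3.940² = 156.0 N
Factor of safety n = P_cr / P = 0.15600 / 0.0417 = 3.74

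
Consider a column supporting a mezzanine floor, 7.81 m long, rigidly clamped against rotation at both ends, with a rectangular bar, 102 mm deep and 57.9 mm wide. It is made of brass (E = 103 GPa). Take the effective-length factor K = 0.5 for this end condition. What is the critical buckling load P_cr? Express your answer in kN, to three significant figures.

Buckling occurs about the weak axis: I_min = h·b³/12 with b = 57.9 mm (the shorter side).
I_min = 102×57.9³/12 = 1.650×10^6 mm⁴
I = 1.650×10^6 mm⁴ = 1.650×10^-6 m⁴
Effective length L_e = K·L = 0.5 × 7.81 = 3.905 m
P_cr = π²EI / L_e² = π² × 103×10⁹ × 1.650×10^-6 / 3.905² = 1.100×10^5 N

P_cr ≈ 110 kN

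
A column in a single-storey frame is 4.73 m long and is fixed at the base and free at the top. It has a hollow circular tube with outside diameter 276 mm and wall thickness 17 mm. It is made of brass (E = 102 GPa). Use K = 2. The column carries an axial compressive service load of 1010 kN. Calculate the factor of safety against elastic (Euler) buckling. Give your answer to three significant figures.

n ≈ 1.30

Inner diameter d_i = 276 − 2×17 = 242.0 mm
I = π(d_o⁴ − d_i⁴)/64 = π(276⁴ − 242.0⁴)/64 = 1.165×10^8 mm⁴
I = 1.165×10^8 mm⁴ = 1.165×10^-4 m⁴
Effective length L_e = K·L = 2 × 4.73 = 9.460 m
P_cr = π²EI / L_e² = π² × 102×10⁹ × 1.165×10^-4 / 9.460² = 1.310×10^6 N
Factor of safety n = P_cr / P = 1310.4 / 1010 = 1.30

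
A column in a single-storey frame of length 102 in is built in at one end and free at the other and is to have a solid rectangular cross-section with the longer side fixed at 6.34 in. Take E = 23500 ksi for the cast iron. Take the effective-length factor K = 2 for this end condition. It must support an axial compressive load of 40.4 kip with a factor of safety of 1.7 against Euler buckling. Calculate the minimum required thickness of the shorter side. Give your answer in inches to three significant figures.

Required P_cr = n·P = 1.7 × 40.4 = 68.68 kip
L_e = K·L = 2 × 102 = 204.0 in
Required I = P_cr·L_e²/(π²E) = 6.868×10^4 × 204.0² / (π² × 2.35×10^7) = 12.32 in⁴
Rectangle, weak axis: I_min = h·b³/12 with h = 6.34 in fixed  ⇒  b = (12I/h)^(1/3) = 2.86 in

b ≈ 2.86 in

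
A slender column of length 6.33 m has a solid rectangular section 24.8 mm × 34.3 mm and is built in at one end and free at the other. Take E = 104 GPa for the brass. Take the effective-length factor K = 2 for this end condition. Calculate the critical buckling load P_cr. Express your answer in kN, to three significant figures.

P_cr ≈ 0.279 kN

Buckling occurs about the weak axis: I_min = h·b³/12 with b = 24.8 mm (the shorter side).
I_min = 34.3×24.8³/12 = 4.360×10^4 mm⁴
I = 4.360×10^4 mm⁴ = 4.360×10^-8 m⁴
Effective length L_e = K·L = 2 × 6.33 = 12.66 m
P_cr = π²EI / L_e² = π² × 104×10⁹ × 4.360×10^-8 / 12.66² = 279.2 N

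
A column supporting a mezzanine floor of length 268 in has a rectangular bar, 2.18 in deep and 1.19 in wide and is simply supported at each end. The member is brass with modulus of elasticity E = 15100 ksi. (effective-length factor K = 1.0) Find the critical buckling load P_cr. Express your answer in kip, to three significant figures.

Buckling occurs about the weak axis: I_min = h·b³/12 with b = 1.19 in (the shorter side).
I_min = 2.18×1.19³/12 = 0.3061 in⁴
Effective length L_e = K·L = 1 × 268 = 268.0 in
P_cr = π²EI / L_e² = π² × 15100×10³ × 0.3061 / 268.0² = 635.2 lb

P_cr ≈ 0.635 kip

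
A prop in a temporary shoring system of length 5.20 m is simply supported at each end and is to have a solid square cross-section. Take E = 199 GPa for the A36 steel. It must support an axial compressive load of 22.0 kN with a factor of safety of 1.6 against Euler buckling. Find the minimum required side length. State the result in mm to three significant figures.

a ≈ 49.1 mm

Required P_cr = n·P = 1.6 × 22.0 = 35.20 kN
L_e = K·L = 1 × 5.20 = 5.200 m
Required I = P_cr·L_e²/(π²E) = 3.520×10^4 × 5.200² / (π² × 1.99×10^11) = 4.846×10^-7 m⁴
I_req = 4.846×10^5 mm⁴
Solid square: I = a⁴/12  ⇒  a = (12I)^(1/4) = (12×4.846×10^5)^(1/4) = 49.1 mm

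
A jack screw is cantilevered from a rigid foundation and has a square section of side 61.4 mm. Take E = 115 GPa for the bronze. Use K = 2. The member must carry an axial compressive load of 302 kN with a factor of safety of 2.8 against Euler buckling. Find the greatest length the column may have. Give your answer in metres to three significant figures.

L_max ≈ 0.630 m

I = a⁴/12 = 61.4⁴/12 = 1.184×10^6 mm⁴
I = 1.184×10^-6 m⁴
Required critical load P_cr = n·P = 2.8 × 302 = 845.6 kN = 8.456×10^5 N
From P_cr = π²EI/(K·L)²:  L = (1/K)·√(π²EI/P_cr) = (1/2)·√(π²×1.15×10^11×1.184×10^-6/8.456×10^5)
L = 0.630 m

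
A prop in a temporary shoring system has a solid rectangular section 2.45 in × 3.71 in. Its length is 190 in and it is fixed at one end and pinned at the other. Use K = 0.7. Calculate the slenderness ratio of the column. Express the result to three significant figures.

λ ≈ 188

For a rectangle r_min = b/√12 = 2.45/√12 = 0.7073 in
L_e = K·L = 0.7 × 190 = 133.0 in
λ = L_e / r_min = 133.00 / 0.7073 = 188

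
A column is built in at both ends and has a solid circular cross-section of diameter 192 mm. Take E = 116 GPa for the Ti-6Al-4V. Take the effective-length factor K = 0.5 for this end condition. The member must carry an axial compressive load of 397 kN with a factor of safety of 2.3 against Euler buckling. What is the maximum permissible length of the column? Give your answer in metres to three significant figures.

I = πd⁴/64 = π×192⁴/64 = 6.671×10^7 mm⁴
I = 6.671×10^-5 m⁴
Required critical load P_cr = n·P = 2.3 × 397 = 913.1 kN = 9.131×10^5 N
From P_cr = π²EI/(K·L)²:  L = (1/K)·√(π²EI/P_cr) = (1/0.5)·√(π²×1.16×10^11×6.671×10^-5/9.131×10^5)
L = 18.3 m

L_max ≈ 18.3 m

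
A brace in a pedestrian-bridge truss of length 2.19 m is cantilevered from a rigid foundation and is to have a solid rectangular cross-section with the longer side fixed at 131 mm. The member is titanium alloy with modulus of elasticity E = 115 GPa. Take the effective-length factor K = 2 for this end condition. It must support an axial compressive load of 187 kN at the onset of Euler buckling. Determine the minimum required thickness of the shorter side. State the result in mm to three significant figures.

b ≈ 66.2 mm

L_e = K·L = 2 × 2.19 = 4.380 m
Required I = P_cr·L_e²/(π²E) = 1.870×10^5 × 4.380² / (π² × 1.15×10^11) = 3.161×10^-6 m⁴
I_req = 3.161×10^6 mm⁴
Rectangle, weak axis: I_min = h·b³/12 with h = 131 mm fixed  ⇒  b = (12I/h)^(1/3) = 66.2 mm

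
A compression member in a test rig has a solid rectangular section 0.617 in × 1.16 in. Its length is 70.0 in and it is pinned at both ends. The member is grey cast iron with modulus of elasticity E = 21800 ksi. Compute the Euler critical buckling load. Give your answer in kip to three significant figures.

Buckling occurs about the weak axis: I_min = h·b³/12 with b = 0.617 in (the shorter side).
I_min = 1.16×0.617³/12 = 2.271×10^-2 in⁴
Effective length L_e = K·L = 1 × 70.0 = 70.00 in
P_cr = π²EI / L_e² = π² × 21800×10³ × 2.271×10^-2 / 70.00² = 997.0 lb

P_cr ≈ 0.997 kip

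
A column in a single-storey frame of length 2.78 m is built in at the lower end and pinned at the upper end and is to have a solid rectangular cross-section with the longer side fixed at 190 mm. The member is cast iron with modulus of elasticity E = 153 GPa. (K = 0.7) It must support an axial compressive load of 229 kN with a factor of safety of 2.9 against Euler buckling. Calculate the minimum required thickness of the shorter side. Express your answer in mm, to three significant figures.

b ≈ 47.2 mm

Required P_cr = n·P = 2.9 × 229 = 664.1 kN
L_e = K·L = 0.7 × 2.78 = 1.946 m
Required I = P_cr·L_e²/(π²E) = 6.641×10^5 × 1.946² / (π² × 1.53×10^11) = 1.665×10^-6 m⁴
I_req = 1.665×10^6 mm⁴
Rectangle, weak axis: I_min = h·b³/12 with h = 190 mm fixed  ⇒  b = (12I/h)^(1/3) = 47.2 mm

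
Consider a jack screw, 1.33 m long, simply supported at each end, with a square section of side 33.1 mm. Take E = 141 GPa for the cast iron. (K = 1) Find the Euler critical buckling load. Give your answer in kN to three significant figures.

I = a⁴/12 = 33.1⁴/12 = 1.000×10^5 mm⁴
I = 1.000×10^5 mm⁴ = 1.000×10^-7 m⁴
Effective length L_e = K·L = 1 × 1.33 = 1.330 m
P_cr = π²EI / L_e² = π² × 141×10⁹ × 1.000×10^-7 / 1.330² = 7.869×10^4 N

P_cr ≈ 78.7 kN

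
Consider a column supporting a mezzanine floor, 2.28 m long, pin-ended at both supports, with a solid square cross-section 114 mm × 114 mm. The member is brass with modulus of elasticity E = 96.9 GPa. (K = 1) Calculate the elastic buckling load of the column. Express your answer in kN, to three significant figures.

I = a⁴/12 = 114⁴/12 = 1.407×10^7 mm⁴
I = 1.407×10^7 mm⁴ = 1.407×10^-5 m⁴
Effective length L_e = K·L = 1 × 2.28 = 2.280 m
P_cr = π²EI / L_e² = π² × 96.9×10⁹ × 1.407×10^-5 / 2.280² = 2.589×10^6 N

P_cr ≈ 2590 kN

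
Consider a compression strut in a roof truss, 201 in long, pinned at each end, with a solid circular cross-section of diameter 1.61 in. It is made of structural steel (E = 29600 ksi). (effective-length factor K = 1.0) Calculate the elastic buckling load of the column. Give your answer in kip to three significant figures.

P_cr ≈ 2.38 kip

I = πd⁴/64 = π×1.61⁴/64 = 0.3298 in⁴
Effective length L_e = K·L = 1 × 201 = 201.0 in
P_cr = π²EI / L_e² = π² × 29600×10³ × 0.3298 / 201.0² = 2.385×10^3 lb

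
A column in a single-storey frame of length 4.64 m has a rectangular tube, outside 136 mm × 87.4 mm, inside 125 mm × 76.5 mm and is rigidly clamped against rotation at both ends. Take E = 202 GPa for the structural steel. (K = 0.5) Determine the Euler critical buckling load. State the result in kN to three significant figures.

P_cr ≈ 1080 kN

Weak-axis I_min = (h_o·b_o³ − h_i·b_i³)/12 with b_o = 87.4, b_i = 76.50 mm (shorter outer/inner sides).
I_min = (136×87.4³ − 125.0×76.50³)/12 = 2.903×10^6 mm⁴
I = 2.903×10^6 mm⁴ = 2.903×10^-6 m⁴
Effective length L_e = K·L = 0.5 × 4.64 = 2.320 m
P_cr = π²EI / L_e² = π² × 202×10⁹ × 2.903×10^-6 / 2.320² = 1.075×10^6 N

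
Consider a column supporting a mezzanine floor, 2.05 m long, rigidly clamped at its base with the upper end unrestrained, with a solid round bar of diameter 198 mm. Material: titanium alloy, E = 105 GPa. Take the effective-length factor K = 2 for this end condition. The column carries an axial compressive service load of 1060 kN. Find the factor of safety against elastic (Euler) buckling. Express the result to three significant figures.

I = πd⁴/64 = π×198⁴/64 = 7.545×10^7 mm⁴
I = 7.545×10^7 mm⁴ = 7.545×10^-5 m⁴
Effective length L_e = K·L = 2 × 2.05 = 4.100 m
P_cr = π²EI / L_e² = π² × 105×10⁹ × 7.545×10^-5 / 4.100² = 4.651×10^6 N
Factor of safety n = P_cr / P = 4651.1 / 1060 = 4.39

n ≈ 4.39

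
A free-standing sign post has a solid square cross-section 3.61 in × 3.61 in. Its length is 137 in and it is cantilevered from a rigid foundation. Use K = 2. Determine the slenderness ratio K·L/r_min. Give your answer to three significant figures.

I = a⁴/12 = 3.61⁴/12 = 14.15 in⁴
A = 13.03 in²;  r_min = √(I/A) = √(14.15/13.03) = 1.042 in
L_e = K·L = 2 × 137 = 274.0 in
λ = L_e / r_min = 274.00 / 1.042 = 263

λ ≈ 263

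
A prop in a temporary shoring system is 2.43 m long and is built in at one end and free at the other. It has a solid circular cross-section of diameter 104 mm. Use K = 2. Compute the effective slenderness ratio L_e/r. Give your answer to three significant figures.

I = πd⁴/64 = π×104⁴/64 = 5.743×10^6 mm⁴
A = 8.495×10^3 mm²;  r_min = √(I/A) = √(5.743×10^6/8.495×10^3) = 26.00 mm
L_e = K·L = 2 × 2.43 m = 4.860 m = 4860.0 mm
λ = L_e / r_min = 4860.0 / 26.00 = 187

λ ≈ 187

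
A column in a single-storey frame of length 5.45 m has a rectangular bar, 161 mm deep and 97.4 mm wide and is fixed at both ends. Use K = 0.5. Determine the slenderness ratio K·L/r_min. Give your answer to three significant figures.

λ ≈ 96.9

Buckling occurs about the weak axis: I_min = h·b³/12 with b = 97.4 mm (the shorter side).
I_min = 161×97.4³/12 = 1.240×10^7 mm⁴
A = 1.568×10^4 mm²;  r_min = √(I/A) = √(1.240×10^7/1.568×10^4) = 28.12 mm
L_e = K·L = 0.5 × 5.45 m = 2.725 m = 2725.0 mm
λ = L_e / r_min = 2725.0 / 28.12 = 96.9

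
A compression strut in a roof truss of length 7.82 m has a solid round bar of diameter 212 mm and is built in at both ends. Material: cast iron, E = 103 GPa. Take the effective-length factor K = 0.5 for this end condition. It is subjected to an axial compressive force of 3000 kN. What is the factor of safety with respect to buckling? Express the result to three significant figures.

n ≈ 2.20

I = πd⁴/64 = π×212⁴/64 = 9.915×10^7 mm⁴
I = 9.915×10^7 mm⁴ = 9.915×10^-5 m⁴
Effective length L_e = K·L = 0.5 × 7.82 = 3.910 m
P_cr = π²EI / L_e² = π² × 103×10⁹ × 9.915×10^-5 / 3.910² = 6.593×10^6 N
Factor of safety n = P_cr / P = 6593.2 / 3000 = 2.20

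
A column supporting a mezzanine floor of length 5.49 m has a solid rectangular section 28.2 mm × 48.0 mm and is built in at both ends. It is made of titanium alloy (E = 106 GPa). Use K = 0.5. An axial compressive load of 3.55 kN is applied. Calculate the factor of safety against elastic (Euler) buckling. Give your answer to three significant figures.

n ≈ 3.51

Buckling occurs about the weak axis: I_min = h·b³/12 with b = 28.2 mm (the shorter side).
I_min = 48.0×28.2³/12 = 8.970×10^4 mm⁴
I = 8.970×10^4 mm⁴ = 8.970×10^-8 m⁴
Effective length L_e = K·L = 0.5 × 5.49 = 2.745 m
P_cr = π²EI / L_e² = π² × 106×10⁹ × 8.970×10^-8 / 2.745² = 1.245×10^4 N
Factor of safety n = P_cr / P = 12.455 / 3.55 = 3.51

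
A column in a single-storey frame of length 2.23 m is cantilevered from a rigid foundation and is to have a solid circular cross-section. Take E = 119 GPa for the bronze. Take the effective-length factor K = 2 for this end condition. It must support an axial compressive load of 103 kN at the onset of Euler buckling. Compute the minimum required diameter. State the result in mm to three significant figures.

L_e = K·L = 2 × 2.23 = 4.460 m
Required I = P_cr·L_e²/(π²E) = 1.030×10^5 × 4.460² / (π² × 1.19×10^11) = 1.744×10^-6 m⁴
I_req = 1.744×10^6 mm⁴
Solid circle: I = πd⁴/64  ⇒  d = (64I/π)^(1/4) = (64×1.744×10^6/π)^(1/4) = 77.2 mm

d ≈ 77.2 mm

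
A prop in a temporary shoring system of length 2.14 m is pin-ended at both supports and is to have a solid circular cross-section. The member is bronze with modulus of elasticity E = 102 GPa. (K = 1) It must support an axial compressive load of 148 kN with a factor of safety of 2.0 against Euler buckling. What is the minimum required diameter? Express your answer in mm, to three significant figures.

d ≈ 72.4 mm

Required P_cr = n·P = 2.0 × 148 = 296.0 kN
L_e = K·L = 1 × 2.14 = 2.140 m
Required I = P_cr·L_e²/(π²E) = 2.960×10^5 × 2.140² / (π² × 1.02×10^11) = 1.347×10^-6 m⁴
I_req = 1.347×10^6 mm⁴
Solid circle: I = πd⁴/64  ⇒  d = (64I/π)^(1/4) = (64×1.347×10^6/π)^(1/4) = 72.4 mm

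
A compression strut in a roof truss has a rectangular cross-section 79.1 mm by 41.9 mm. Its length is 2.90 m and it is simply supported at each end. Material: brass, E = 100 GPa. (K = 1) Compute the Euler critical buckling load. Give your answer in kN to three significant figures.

P_cr ≈ 56.9 kN

Buckling occurs about the weak axis: I_min = h·b³/12 with b = 41.9 mm (the shorter side).
I_min = 79.1×41.9³/12 = 4.849×10^5 mm⁴
I = 4.849×10^5 mm⁴ = 4.849×10^-7 m⁴
Effective length L_e = K·L = 1 × 2.90 = 2.900 m
P_cr = π²EI / L_e² = π² × 100×10⁹ × 4.849×10^-7 / 2.900² = 5.690×10^4 N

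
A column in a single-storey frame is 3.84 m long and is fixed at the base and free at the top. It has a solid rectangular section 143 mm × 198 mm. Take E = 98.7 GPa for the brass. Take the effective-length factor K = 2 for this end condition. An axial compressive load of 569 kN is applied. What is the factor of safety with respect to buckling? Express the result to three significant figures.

n ≈ 1.40

Buckling occurs about the weak axis: I_min = h·b³/12 with b = 143 mm (the shorter side).
I_min = 198×143³/12 = 4.825×10^7 mm⁴
I = 4.825×10^7 mm⁴ = 4.825×10^-5 m⁴
Effective length L_e = K·L = 2 × 3.84 = 7.680 m
P_cr = π²EI / L_e² = π² × 98.7×10⁹ × 4.825×10^-5 / 7.680² = 7.969×10^5 N
Factor of safety n = P_cr / P = 796.87 / 569 = 1.40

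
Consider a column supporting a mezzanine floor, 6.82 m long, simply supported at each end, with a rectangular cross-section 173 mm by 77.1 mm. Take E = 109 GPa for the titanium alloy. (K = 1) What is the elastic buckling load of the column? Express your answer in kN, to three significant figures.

Buckling occurs about the weak axis: I_min = h·b³/12 with b = 77.1 mm (the shorter side).
I_min = 173×77.1³/12 = 6.607×10^6 mm⁴
I = 6.607×10^6 mm⁴ = 6.607×10^-6 m⁴
Effective length L_e = K·L = 1 × 6.82 = 6.820 m
P_cr = π²EI / L_e² = π² × 109×10⁹ × 6.607×10^-6 / 6.820² = 1.528×10^5 N

P_cr ≈ 153 kN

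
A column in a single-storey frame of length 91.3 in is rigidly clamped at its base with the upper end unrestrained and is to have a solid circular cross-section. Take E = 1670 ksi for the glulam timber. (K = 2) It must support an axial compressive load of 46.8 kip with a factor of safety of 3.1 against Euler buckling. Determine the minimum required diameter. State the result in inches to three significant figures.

d ≈ 8.79 in

Required P_cr = n·P = 3.1 × 46.8 = 145.1 kip
L_e = K·L = 2 × 91.3 = 182.6 in
Required I = P_cr·L_e²/(π²E) = 1.451×10^5 × 182.6² / (π² × 1.67×10^6) = 293.5 in⁴
Solid circle: I = πd⁴/64  ⇒  d = (64I/π)^(1/4) = (64×293.5/π)^(1/4) = 8.79 in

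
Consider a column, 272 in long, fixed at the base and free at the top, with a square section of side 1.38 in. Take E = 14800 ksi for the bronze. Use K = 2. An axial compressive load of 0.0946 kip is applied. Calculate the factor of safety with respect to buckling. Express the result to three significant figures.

I = a⁴/12 = 1.38⁴/12 = 0.3022 in⁴
Effective length L_e = K·L = 2 × 272 = 544.0 in
P_cr = π²EI / L_e² = π² × 14800×10³ × 0.3022 / 544.0² = 149.2 lb
Factor of safety n = P_cr / P = 0.14918 / 0.0946 = 1.58

n ≈ 1.58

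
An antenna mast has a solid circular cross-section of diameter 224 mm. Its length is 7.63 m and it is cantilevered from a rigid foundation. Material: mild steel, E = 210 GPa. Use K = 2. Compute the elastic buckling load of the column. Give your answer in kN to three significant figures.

I = πd⁴/64 = π×224⁴/64 = 1.236×10^8 mm⁴
I = 1.236×10^8 mm⁴ = 1.236×10^-4 m⁴
Effective length L_e = K·L = 2 × 7.63 = 15.26 m
P_cr = π²EI / L_e² = π² × 210×10⁹ × 1.236×10^-4 / 15.26² = 1.100×10^6 N

P_cr ≈ 1100 kN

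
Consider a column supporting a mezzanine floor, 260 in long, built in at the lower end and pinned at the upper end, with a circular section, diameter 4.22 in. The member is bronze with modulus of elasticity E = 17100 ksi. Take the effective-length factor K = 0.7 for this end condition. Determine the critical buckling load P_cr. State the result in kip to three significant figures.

I = πd⁴/64 = π×4.22⁴/64 = 15.57 in⁴
Effective length L_e = K·L = 0.7 × 260 = 182.0 in
P_cr = π²EI / L_e² = π² × 17100×10³ × 15.57 / 182.0² = 7.932×10^4 lb

P_cr ≈ 79.3 kip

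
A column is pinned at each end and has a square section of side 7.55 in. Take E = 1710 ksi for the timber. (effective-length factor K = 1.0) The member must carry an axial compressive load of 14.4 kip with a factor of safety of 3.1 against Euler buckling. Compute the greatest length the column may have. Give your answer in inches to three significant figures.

L_max ≈ 320 in

I = a⁴/12 = 7.55⁴/12 = 270.8 in⁴
Required critical load P_cr = n·P = 3.1 × 14.4 = 44.64 kip = 4.464×10^4 lb
From P_cr = π²EI/(K·L)²:  L = (1/K)·√(π²EI/P_cr) = (1/1)·√(π²×1.71×10^6×270.8/4.464×10^4)
L = 320 in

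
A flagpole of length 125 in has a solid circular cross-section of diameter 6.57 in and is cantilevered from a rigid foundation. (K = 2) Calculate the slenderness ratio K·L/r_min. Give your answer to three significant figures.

λ ≈ 152

For a solid circle r = d/4 = 6.57/4 = 1.642 in
L_e = K·L = 2 × 125 = 250.0 in
λ = L_e / r_min = 250.00 / 1.642 = 152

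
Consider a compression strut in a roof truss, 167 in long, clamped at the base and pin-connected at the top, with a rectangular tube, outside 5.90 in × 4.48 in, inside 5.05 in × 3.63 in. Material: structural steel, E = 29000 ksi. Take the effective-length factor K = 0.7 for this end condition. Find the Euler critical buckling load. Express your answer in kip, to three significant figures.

P_cr ≈ 504 kip

Weak-axis I_min = (h_o·b_o³ − h_i·b_i³)/12 with b_o = 4.48, b_i = 3.630 in (shorter outer/inner sides).
I_min = (5.90×4.48³ − 5.050×3.630³)/12 = 24.08 in⁴
Effective length L_e = K·L = 0.7 × 167 = 116.9 in
P_cr = π²EI / L_e² = π² × 29000×10³ × 24.08 / 116.9² = 5.043×10^5 lb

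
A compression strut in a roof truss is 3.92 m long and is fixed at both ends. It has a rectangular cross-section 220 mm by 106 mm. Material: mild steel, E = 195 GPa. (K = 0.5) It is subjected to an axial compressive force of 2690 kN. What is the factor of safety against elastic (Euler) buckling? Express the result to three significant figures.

Buckling occurs about the weak axis: I_min = h·b³/12 with b = 106 mm (the shorter side).
I_min = 220×106³/12 = 2.184×10^7 mm⁴
I = 2.184×10^7 mm⁴ = 2.184×10^-5 m⁴
Effective length L_e = K·L = 0.5 × 3.92 = 1.960 m
P_cr = π²EI / L_e² = π² × 195×10⁹ × 2.184×10^-5 / 1.960² = 1.094×10^7 N
Factor of safety n = P_cr / P = 10939 / 2690 = 4.07

n ≈ 4.07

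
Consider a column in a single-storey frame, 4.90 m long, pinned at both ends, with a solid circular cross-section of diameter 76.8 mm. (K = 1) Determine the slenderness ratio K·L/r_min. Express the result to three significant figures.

λ ≈ 255

For a solid circle r = d/4 = 76.8/4 = 19.20 mm
L_e = K·L = 1 × 4.90 m = 4.900 m = 4900.0 mm
λ = L_e / r_min = 4900.0 / 19.20 = 255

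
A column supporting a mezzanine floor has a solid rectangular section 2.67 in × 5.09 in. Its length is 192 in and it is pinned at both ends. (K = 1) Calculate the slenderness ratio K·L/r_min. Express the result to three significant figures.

For a rectangle r_min = b/√12 = 2.67/√12 = 0.7708 in
L_e = K·L = 1 × 192 = 192.0 in
λ = L_e / r_min = 192.00 / 0.7708 = 249

λ ≈ 249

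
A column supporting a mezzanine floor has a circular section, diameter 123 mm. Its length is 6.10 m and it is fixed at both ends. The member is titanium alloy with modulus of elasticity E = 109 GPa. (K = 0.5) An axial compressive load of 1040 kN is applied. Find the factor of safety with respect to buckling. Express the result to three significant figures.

I = πd⁴/64 = π×123⁴/64 = 1.124×10^7 mm⁴
I = 1.124×10^7 mm⁴ = 1.124×10^-5 m⁴
Effective length L_e = K·L = 0.5 × 6.10 = 3.050 m
P_cr = π²EI / L_e² = π² × 109×10⁹ × 1.124×10^-5 / 3.050² = 1.299×10^6 N
Factor of safety n = P_cr / P = 1299.3 / 1040 = 1.25

n ≈ 1.25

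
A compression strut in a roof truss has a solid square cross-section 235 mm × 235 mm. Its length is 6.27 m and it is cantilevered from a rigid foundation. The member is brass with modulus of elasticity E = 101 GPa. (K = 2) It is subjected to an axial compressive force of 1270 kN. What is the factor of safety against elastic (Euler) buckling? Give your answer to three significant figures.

n ≈ 1.27

I = a⁴/12 = 235⁴/12 = 2.542×10^8 mm⁴
I = 2.542×10^8 mm⁴ = 2.542×10^-4 m⁴
Effective length L_e = K·L = 2 × 6.27 = 12.54 m
P_cr = π²EI / L_e² = π² × 101×10⁹ × 2.542×10^-4 / 12.54² = 1.611×10^6 N
Factor of safety n = P_cr / P = 1611.1 / 1270 = 1.27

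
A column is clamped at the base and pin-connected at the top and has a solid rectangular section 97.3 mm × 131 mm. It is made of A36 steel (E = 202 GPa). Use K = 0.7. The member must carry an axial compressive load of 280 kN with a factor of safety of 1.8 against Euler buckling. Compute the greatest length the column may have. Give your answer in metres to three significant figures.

L_max ≈ 9.01 m

Buckling occurs about the weak axis: I_min = h·b³/12 with b = 97.3 mm (the shorter side).
I_min = 131×97.3³/12 = 1.006×10^7 mm⁴
I = 1.006×10^-5 m⁴
Required critical load P_cr = n·P = 1.8 × 280 = 504.0 kN = 5.040×10^5 N
From P_cr = π²EI/(K·L)²:  L = (1/K)·√(π²EI/P_cr) = (1/0.7)·√(π²×2.02×10^11×1.006×10^-5/5.040×10^5)
L = 9.01 m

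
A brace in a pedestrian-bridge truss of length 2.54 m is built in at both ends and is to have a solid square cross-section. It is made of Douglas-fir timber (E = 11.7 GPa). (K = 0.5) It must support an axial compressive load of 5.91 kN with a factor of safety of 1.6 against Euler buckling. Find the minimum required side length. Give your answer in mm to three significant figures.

a ≈ 35.5 mm

Required P_cr = n·P = 1.6 × 5.91 = 9.456 kN
L_e = K·L = 0.5 × 2.54 = 1.270 m
Required I = P_cr·L_e²/(π²E) = 9.456×10^3 × 1.270² / (π² × 1.17×10^10) = 1.321×10^-7 m⁴
I_req = 1.321×10^5 mm⁴
Solid square: I = a⁴/12  ⇒  a = (12I)^(1/4) = (12×1.321×10^5)^(1/4) = 35.5 mm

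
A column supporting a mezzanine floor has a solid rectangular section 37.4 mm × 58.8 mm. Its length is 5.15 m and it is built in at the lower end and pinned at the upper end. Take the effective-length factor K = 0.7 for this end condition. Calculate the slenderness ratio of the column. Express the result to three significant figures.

For a rectangle r_min = b/√12 = 37.4/√12 = 10.80 mm
L_e = K·L = 0.7 × 5.15 m = 3.605 m = 3605.0 mm
λ = L_e / r_min = 3605.0 / 10.80 = 334

λ ≈ 334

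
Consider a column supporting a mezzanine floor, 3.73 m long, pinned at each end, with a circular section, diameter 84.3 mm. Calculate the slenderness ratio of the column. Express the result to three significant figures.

λ ≈ 177

I = πd⁴/64 = π×84.3⁴/64 = 2.479×10^6 mm⁴
A = 5.581×10^3 mm²;  r_min = √(I/A) = √(2.479×10^6/5.581×10^3) = 21.08 mm
L_e = K·L = 1 × 3.73 m = 3.730 m = 3730.0 mm
λ = L_e / r_min = 3730.0 / 21.08 = 177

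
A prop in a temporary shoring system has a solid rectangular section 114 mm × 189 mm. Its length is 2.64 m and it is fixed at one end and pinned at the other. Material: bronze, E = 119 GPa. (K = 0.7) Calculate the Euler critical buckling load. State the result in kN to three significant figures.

P_cr ≈ 8020 kN

Buckling occurs about the weak axis: I_min = h·b³/12 with b = 114 mm (the shorter side).
I_min = 189×114³/12 = 2.333×10^7 mm⁴
I = 2.333×10^7 mm⁴ = 2.333×10^-5 m⁴
Effective length L_e = K·L = 0.7 × 2.64 = 1.848 m
P_cr = π²EI / L_e² = π² × 119×10⁹ × 2.333×10^-5 / 1.848² = 8.025×10^6 N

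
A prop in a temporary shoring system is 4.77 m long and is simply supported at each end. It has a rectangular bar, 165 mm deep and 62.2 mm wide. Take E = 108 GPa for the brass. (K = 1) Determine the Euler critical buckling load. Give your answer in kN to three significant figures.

P_cr ≈ 155 kN

Buckling occurs about the weak axis: I_min = h·b³/12 with b = 62.2 mm (the shorter side).
I_min = 165×62.2³/12 = 3.309×10^6 mm⁴
I = 3.309×10^6 mm⁴ = 3.309×10^-6 m⁴
Effective length L_e = K·L = 1 × 4.77 = 4.770 m
P_cr = π²EI / L_e² = π² × 108×10⁹ × 3.309×10^-6 / 4.770² = 1.550×10^5 N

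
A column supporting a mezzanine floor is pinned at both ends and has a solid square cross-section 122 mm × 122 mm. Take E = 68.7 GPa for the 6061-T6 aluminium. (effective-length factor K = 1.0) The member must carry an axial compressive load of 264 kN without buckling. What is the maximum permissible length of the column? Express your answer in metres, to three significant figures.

L_max ≈ 6.89 m

I = a⁴/12 = 122⁴/12 = 1.846×10^7 mm⁴
I = 1.846×10^-5 m⁴
At the buckling limit P_cr = P = 2.640×10^5 N
From P_cr = π²EI/(K·L)²:  L = (1/K)·√(π²EI/P_cr) = (1/1)·√(π²×6.87×10^10×1.846×10^-5/2.640×10^5)
L = 6.89 m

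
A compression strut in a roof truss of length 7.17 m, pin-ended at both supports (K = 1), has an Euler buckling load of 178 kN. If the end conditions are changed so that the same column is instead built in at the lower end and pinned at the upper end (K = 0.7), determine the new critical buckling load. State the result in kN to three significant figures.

P_cr ≈ 363 kN

P_cr ∝ 1/K², so P_cr,new = P_cr,old × (K_old/K_new)² = 178 × (1/0.7)²
= 178 × 2.041 = 363 kN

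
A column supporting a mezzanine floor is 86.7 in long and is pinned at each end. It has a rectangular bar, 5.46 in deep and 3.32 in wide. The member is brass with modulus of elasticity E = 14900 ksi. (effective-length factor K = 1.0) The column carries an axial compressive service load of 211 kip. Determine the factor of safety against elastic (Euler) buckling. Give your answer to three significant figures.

n ≈ 1.54

Buckling occurs about the weak axis: I_min = h·b³/12 with b = 3.32 in (the shorter side).
I_min = 5.46×3.32³/12 = 16.65 in⁴
Effective length L_e = K·L = 1 × 86.7 = 86.70 in
P_cr = π²EI / L_e² = π² × 14900×10³ × 16.65 / 86.70² = 3.257×10^5 lb
Factor of safety n = P_cr / P = 325.74 / 211 = 1.54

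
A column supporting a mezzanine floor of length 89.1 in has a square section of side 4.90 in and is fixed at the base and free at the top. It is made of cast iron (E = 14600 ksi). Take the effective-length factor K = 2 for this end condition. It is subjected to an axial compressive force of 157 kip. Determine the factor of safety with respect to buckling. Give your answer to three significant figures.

n ≈ 1.39

I = a⁴/12 = 4.90⁴/12 = 48.04 in⁴
Effective length L_e = K·L = 2 × 89.1 = 178.2 in
P_cr = π²EI / L_e² = π² × 14600×10³ × 48.04 / 178.2² = 2.180×10^5 lb
Factor of safety n = P_cr / P = 217.99 / 157 = 1.39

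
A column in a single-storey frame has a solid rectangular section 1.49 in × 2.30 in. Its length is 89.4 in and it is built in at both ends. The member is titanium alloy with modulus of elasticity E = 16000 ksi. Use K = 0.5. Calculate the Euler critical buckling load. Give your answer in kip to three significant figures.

P_cr ≈ 50.1 kip

Buckling occurs about the weak axis: I_min = h·b³/12 with b = 1.49 in (the shorter side).
I_min = 2.30×1.49³/12 = 0.6340 in⁴
Effective length L_e = K·L = 0.5 × 89.4 = 44.70 in
P_cr = π²EI / L_e² = π² × 16000×10³ × 0.6340 / 44.70² = 5.011×10^4 lb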